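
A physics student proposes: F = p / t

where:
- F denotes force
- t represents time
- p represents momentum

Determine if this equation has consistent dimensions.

Yes

F (force) has dimensions [L M T^-2].
t (time) has dimensions [T].
p (momentum) has dimensions [L M T^-1].

Left side: [L M T^-2]
Right side: [L M T^-2]

Both sides have the same dimensions, so the equation is dimensionally consistent.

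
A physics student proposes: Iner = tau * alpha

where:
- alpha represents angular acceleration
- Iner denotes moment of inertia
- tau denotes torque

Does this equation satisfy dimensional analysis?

No

alpha (angular acceleration) has dimensions [T^-2].
Iner (moment of inertia) has dimensions [L^2 M].
tau (torque) has dimensions [L^2 M T^-2].

Left side: [L^2 M]
Right side: [L^2 M T^-4]

The two sides have different dimensions, so the equation is NOT dimensionally consistent.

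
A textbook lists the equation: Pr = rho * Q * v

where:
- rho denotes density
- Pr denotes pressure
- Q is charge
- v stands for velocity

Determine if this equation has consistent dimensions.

No

rho (density) has dimensions [L^-3 M].
Pr (pressure) has dimensions [L^-1 M T^-2].
Q (charge) has dimensions [I T].
v (velocity) has dimensions [L T^-1].

Left side: [L^-1 M T^-2]
Right side: [I L^-2 M]

The two sides have different dimensions, so the equation is NOT dimensionally consistent.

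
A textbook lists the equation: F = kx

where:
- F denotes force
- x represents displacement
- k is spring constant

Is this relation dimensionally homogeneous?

Yes

F (force) has dimensions [L M T^-2].
x (displacement) has dimensions [L].
k (spring constant) has dimensions [M T^-2].

Left side: [L M T^-2]
Right side: [L M T^-2]

Both sides have the same dimensions, so the equation is dimensionally consistent.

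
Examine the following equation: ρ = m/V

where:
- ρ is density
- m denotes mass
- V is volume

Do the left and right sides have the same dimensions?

Yes

ρ (density) has dimensions [L^-3 M].
m (mass) has dimensions [M].
V (volume) has dimensions [L^3].

Left side: [L^-3 M]
Right side: [L^-3 M]

Both sides have the same dimensions, so the equation is dimensionally consistent.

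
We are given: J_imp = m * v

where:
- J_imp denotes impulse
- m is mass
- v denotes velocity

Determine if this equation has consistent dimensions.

Yes

J_imp (impulse) has dimensions [L M T^-1].
m (mass) has dimensions [M].
v (velocity) has dimensions [L T^-1].

Left side: [L M T^-1]
Right side: [L M T^-1]

Both sides have the same dimensions, so the equation is dimensionally consistent.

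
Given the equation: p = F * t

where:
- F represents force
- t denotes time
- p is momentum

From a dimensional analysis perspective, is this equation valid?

Yes

F (force) has dimensions [L M T^-2].
t (time) has dimensions [T].
p (momentum) has dimensions [L M T^-1].

Left side: [L M T^-1]
Right side: [L M T^-1]

Both sides have the same dimensions, so the equation is dimensionally consistent.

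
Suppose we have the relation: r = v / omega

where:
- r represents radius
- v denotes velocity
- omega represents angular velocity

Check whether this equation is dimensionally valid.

Yes

r (radius) has dimensions [L].
v (velocity) has dimensions [L T^-1].
omega (angular velocity) has dimensions [T^-1].

Left side: [L]
Right side: [L]

Both sides have the same dimensions, so the equation is dimensionally consistent.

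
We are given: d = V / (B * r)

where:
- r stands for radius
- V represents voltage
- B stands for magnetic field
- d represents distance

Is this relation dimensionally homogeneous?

No

r (radius) has dimensions [L].
V (voltage) has dimensions [I^-1 L^2 M T^-3].
B (magnetic field) has dimensions [I^-1 M T^-2].
d (distance) has dimensions [L].

Left side: [L]
Right side: [L T^-1]

The two sides have different dimensions, so the equation is NOT dimensionally consistent.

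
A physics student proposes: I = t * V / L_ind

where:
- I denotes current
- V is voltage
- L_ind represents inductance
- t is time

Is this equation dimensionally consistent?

Yes

I (current) has dimensions [I].
V (voltage) has dimensions [I^-1 L^2 M T^-3].
L_ind (inductance) has dimensions [I^-2 L^2 M T^-2].
t (time) has dimensions [T].

Left side: [I]
Right side: [I]

Both sides have the same dimensions, so the equation is dimensionally consistent.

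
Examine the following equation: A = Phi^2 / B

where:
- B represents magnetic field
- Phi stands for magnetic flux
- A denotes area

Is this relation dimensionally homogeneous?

No

B (magnetic field) has dimensions [I^-1 M T^-2].
Phi (magnetic flux) has dimensions [I^-1 L^2 M T^-2].
A (area) has dimensions [L^2].

Left side: [L^2]
Right side: [I^-1 L^4 M T^-2]

The two sides have different dimensions, so the equation is NOT dimensionally consistent.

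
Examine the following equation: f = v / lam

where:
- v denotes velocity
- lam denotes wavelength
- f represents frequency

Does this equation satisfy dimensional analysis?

Yes

v (velocity) has dimensions [L T^-1].
lam (wavelength) has dimensions [L].
f (frequency) has dimensions [T^-1].

Left side: [T^-1]
Right side: [T^-1]

Both sides have the same dimensions, so the equation is dimensionally consistent.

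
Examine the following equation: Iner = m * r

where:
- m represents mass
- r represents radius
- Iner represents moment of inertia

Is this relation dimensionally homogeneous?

No

m (mass) has dimensions [M].
r (radius) has dimensions [L].
Iner (moment of inertia) has dimensions [L^2 M].

Left side: [L^2 M]
Right side: [L M]

The two sides have different dimensions, so the equation is NOT dimensionally consistent.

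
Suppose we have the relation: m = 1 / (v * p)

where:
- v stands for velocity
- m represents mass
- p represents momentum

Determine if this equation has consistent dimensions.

No

v (velocity) has dimensions [L T^-1].
m (mass) has dimensions [M].
p (momentum) has dimensions [L M T^-1].

Left side: [M]
Right side: [L^-2 M^-1 T^2]

The two sides have different dimensions, so the equation is NOT dimensionally consistent.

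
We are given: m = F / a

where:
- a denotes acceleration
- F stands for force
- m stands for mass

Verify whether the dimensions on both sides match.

Yes

a (acceleration) has dimensions [L T^-2].
F (force) has dimensions [L M T^-2].
m (mass) has dimensions [M].

Left side: [M]
Right side: [M]

Both sides have the same dimensions, so the equation is dimensionally consistent.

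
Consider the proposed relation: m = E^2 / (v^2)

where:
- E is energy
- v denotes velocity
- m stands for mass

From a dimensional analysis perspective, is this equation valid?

No

E (energy) has dimensions [L^2 M T^-2].
v (velocity) has dimensions [L T^-1].
m (mass) has dimensions [M].

Left side: [M]
Right side: [L^2 M^2 T^-2]

The two sides have different dimensions, so the equation is NOT dimensionally consistent.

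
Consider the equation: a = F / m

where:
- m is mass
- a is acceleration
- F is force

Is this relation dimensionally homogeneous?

Yes

m (mass) has dimensions [M].
a (acceleration) has dimensions [L T^-2].
F (force) has dimensions [L M T^-2].

Left side: [L T^-2]
Right side: [L T^-2]

Both sides have the same dimensions, so the equation is dimensionally consistent.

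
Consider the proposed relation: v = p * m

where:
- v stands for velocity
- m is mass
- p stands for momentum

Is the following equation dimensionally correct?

No

v (velocity) has dimensions [L T^-1].
m (mass) has dimensions [M].
p (momentum) has dimensions [L M T^-1].

Left side: [L T^-1]
Right side: [L M^2 T^-1]

The two sides have different dimensions, so the equation is NOT dimensionally consistent.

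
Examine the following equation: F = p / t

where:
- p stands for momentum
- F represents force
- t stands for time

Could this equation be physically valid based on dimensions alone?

Yes

p (momentum) has dimensions [L M T^-1].
F (force) has dimensions [L M T^-2].
t (time) has dimensions [T].

Left side: [L M T^-2]
Right side: [L M T^-2]

Both sides have the same dimensions, so the equation is dimensionally consistent.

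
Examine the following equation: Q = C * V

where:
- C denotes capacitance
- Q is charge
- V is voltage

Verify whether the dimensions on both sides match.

Yes

C (capacitance) has dimensions [I^2 L^-2 M^-1 T^4].
Q (charge) has dimensions [I T].
V (voltage) has dimensions [I^-1 L^2 M T^-3].

Left side: [I T]
Right side: [I T]

Both sides have the same dimensions, so the equation is dimensionally consistent.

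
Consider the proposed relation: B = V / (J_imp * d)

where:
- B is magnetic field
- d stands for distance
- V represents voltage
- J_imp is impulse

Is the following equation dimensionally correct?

No

B (magnetic field) has dimensions [I^-1 M T^-2].
d (distance) has dimensions [L].
V (voltage) has dimensions [I^-1 L^2 M T^-3].
J_imp (impulse) has dimensions [L M T^-1].

Left side: [I^-1 M T^-2]
Right side: [I^-1 T^-2]

The two sides have different dimensions, so the equation is NOT dimensionally consistent.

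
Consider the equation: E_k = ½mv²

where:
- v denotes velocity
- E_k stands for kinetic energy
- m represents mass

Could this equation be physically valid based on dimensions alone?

Yes

v (velocity) has dimensions [L T^-1].
E_k (kinetic energy) has dimensions [L^2 M T^-2].
m (mass) has dimensions [M].

Left side: [L^2 M T^-2]
Right side: [L^2 M T^-2]

Both sides have the same dimensions, so the equation is dimensionally consistent.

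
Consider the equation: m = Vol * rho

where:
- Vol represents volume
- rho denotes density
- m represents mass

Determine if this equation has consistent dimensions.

Yes

Vol (volume) has dimensions [L^3].
rho (density) has dimensions [L^-3 M].
m (mass) has dimensions [M].

Left side: [M]
Right side: [M]

Both sides have the same dimensions, so the equation is dimensionally consistent.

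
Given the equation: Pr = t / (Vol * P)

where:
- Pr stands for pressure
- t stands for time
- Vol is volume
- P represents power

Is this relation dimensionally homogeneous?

No

Pr (pressure) has dimensions [L^-1 M T^-2].
t (time) has dimensions [T].
Vol (volume) has dimensions [L^3].
P (power) has dimensions [L^2 M T^-3].

Left side: [L^-1 M T^-2]
Right side: [L^-5 M^-1 T^4]

The two sides have different dimensions, so the equation is NOT dimensionally consistent.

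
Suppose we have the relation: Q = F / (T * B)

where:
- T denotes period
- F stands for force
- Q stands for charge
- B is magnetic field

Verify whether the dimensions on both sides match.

No

T (period) has dimensions [T].
F (force) has dimensions [L M T^-2].
Q (charge) has dimensions [I T].
B (magnetic field) has dimensions [I^-1 M T^-2].

Left side: [I T]
Right side: [I L T^-1]

The two sides have different dimensions, so the equation is NOT dimensionally consistent.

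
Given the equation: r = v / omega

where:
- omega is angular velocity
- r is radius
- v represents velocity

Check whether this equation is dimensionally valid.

Yes

omega (angular velocity) has dimensions [T^-1].
r (radius) has dimensions [L].
v (velocity) has dimensions [L T^-1].

Left side: [L]
Right side: [L]

Both sides have the same dimensions, so the equation is dimensionally consistent.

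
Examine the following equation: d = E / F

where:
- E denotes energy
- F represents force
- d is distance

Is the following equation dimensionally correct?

Yes

E (energy) has dimensions [L^2 M T^-2].
F (force) has dimensions [L M T^-2].
d (distance) has dimensions [L].

Left side: [L]
Right side: [L]

Both sides have the same dimensions, so the equation is dimensionally consistent.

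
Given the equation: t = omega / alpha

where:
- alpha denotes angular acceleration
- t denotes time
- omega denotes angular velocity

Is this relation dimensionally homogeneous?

Yes

alpha (angular acceleration) has dimensions [T^-2].
t (time) has dimensions [T].
omega (angular velocity) has dimensions [T^-1].

Left side: [T]
Right side: [T]

Both sides have the same dimensions, so the equation is dimensionally consistent.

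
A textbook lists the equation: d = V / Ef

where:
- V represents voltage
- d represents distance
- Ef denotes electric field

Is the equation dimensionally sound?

Yes

V (voltage) has dimensions [I^-1 L^2 M T^-3].
d (distance) has dimensions [L].
Ef (electric field) has dimensions [I^-1 L M T^-3].

Left side: [L]
Right side: [L]

Both sides have the same dimensions, so the equation is dimensionally consistent.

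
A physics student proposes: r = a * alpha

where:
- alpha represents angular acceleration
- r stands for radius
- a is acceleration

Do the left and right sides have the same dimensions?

No

alpha (angular acceleration) has dimensions [T^-2].
r (radius) has dimensions [L].
a (acceleration) has dimensions [L T^-2].

Left side: [L]
Right side: [L T^-4]

The two sides have different dimensions, so the equation is NOT dimensionally consistent.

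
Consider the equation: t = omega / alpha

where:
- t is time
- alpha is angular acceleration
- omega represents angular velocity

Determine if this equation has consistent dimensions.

Yes

t (time) has dimensions [T].
alpha (angular acceleration) has dimensions [T^-2].
omega (angular velocity) has dimensions [T^-1].

Left side: [T]
Right side: [T]

Both sides have the same dimensions, so the equation is dimensionally consistent.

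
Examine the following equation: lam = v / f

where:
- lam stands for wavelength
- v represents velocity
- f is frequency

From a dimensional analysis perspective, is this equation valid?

Yes

lam (wavelength) has dimensions [L].
v (velocity) has dimensions [L T^-1].
f (frequency) has dimensions [T^-1].

Left side: [L]
Right side: [L]

Both sides have the same dimensions, so the equation is dimensionally consistent.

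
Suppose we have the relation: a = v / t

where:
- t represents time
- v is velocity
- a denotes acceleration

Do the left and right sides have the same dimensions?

Yes

t (time) has dimensions [T].
v (velocity) has dimensions [L T^-1].
a (acceleration) has dimensions [L T^-2].

Left side: [L T^-2]
Right side: [L T^-2]

Both sides have the same dimensions, so the equation is dimensionally consistent.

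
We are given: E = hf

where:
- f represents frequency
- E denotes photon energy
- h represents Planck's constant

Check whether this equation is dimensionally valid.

Yes

f (frequency) has dimensions [T^-1].
E (photon energy) has dimensions [L^2 M T^-2].
h (Planck's constant) has dimensions [L^2 M T^-1].

Left side: [L^2 M T^-2]
Right side: [L^2 M T^-2]

Both sides have the same dimensions, so the equation is dimensionally consistent.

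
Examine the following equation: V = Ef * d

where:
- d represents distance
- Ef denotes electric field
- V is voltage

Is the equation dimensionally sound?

Yes

d (distance) has dimensions [L].
Ef (electric field) has dimensions [I^-1 L M T^-3].
V (voltage) has dimensions [I^-1 L^2 M T^-3].

Left side: [I^-1 L^2 M T^-3]
Right side: [I^-1 L^2 M T^-3]

Both sides have the same dimensions, so the equation is dimensionally consistent.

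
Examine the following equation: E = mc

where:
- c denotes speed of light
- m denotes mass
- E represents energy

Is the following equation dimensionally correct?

No

c (speed of light) has dimensions [L T^-1].
m (mass) has dimensions [M].
E (energy) has dimensions [L^2 M T^-2].

Left side: [L^2 M T^-2]
Right side: [L M T^-1]

The two sides have different dimensions, so the equation is NOT dimensionally consistent.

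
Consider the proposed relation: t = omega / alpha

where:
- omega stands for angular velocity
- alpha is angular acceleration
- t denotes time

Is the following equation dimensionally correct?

Yes

omega (angular velocity) has dimensions [T^-1].
alpha (angular acceleration) has dimensions [T^-2].
t (time) has dimensions [T].

Left side: [T]
Right side: [T]

Both sides have the same dimensions, so the equation is dimensionally consistent.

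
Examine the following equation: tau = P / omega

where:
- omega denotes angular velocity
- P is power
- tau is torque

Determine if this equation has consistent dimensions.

Yes

omega (angular velocity) has dimensions [T^-1].
P (power) has dimensions [L^2 M T^-3].
tau (torque) has dimensions [L^2 M T^-2].

Left side: [L^2 M T^-2]
Right side: [L^2 M T^-2]

Both sides have the same dimensions, so the equation is dimensionally consistent.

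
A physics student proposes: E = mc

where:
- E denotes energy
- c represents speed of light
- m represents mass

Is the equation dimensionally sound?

No

E (energy) has dimensions [L^2 M T^-2].
c (speed of light) has dimensions [L T^-1].
m (mass) has dimensions [M].

Left side: [L^2 M T^-2]
Right side: [L M T^-1]

The two sides have different dimensions, so the equation is NOT dimensionally consistent.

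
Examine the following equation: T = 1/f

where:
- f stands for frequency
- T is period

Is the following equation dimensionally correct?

Yes

f (frequency) has dimensions [T^-1].
T (period) has dimensions [T].

Left side: [T]
Right side: [T]

Both sides have the same dimensions, so the equation is dimensionally consistent.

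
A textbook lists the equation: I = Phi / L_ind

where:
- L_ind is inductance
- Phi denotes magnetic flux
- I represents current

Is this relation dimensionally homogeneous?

Yes

L_ind (inductance) has dimensions [I^-2 L^2 M T^-2].
Phi (magnetic flux) has dimensions [I^-1 L^2 M T^-2].
I (current) has dimensions [I].

Left side: [I]
Right side: [I]

Both sides have the same dimensions, so the equation is dimensionally consistent.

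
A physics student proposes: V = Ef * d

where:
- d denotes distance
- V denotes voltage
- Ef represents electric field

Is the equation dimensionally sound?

Yes

d (distance) has dimensions [L].
V (voltage) has dimensions [I^-1 L^2 M T^-3].
Ef (electric field) has dimensions [I^-1 L M T^-3].

Left side: [I^-1 L^2 M T^-3]
Right side: [I^-1 L^2 M T^-3]

Both sides have the same dimensions, so the equation is dimensionally consistent.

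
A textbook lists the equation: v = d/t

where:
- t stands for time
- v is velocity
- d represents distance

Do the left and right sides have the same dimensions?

Yes

t (time) has dimensions [T].
v (velocity) has dimensions [L T^-1].
d (distance) has dimensions [L].

Left side: [L T^-1]
Right side: [L T^-1]

Both sides have the same dimensions, so the equation is dimensionally consistent.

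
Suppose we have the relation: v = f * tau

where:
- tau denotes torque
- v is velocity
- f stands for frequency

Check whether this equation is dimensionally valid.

No

tau (torque) has dimensions [L^2 M T^-2].
v (velocity) has dimensions [L T^-1].
f (frequency) has dimensions [T^-1].

Left side: [L T^-1]
Right side: [L^2 M T^-3]

The two sides have different dimensions, so the equation is NOT dimensionally consistent.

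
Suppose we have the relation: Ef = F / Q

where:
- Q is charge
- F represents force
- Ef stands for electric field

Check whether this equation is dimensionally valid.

Yes

Q (charge) has dimensions [I T].
F (force) has dimensions [L M T^-2].
Ef (electric field) has dimensions [I^-1 L M T^-3].

Left side: [I^-1 L M T^-3]
Right side: [I^-1 L M T^-3]

Both sides have the same dimensions, so the equation is dimensionally consistent.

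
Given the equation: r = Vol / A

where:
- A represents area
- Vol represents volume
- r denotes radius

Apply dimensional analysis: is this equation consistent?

Yes

A (area) has dimensions [L^2].
Vol (volume) has dimensions [L^3].
r (radius) has dimensions [L].

Left side: [L]
Right side: [L]

Both sides have the same dimensions, so the equation is dimensionally consistent.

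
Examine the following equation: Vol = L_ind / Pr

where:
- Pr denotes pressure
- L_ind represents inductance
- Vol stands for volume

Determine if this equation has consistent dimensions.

No

Pr (pressure) has dimensions [L^-1 M T^-2].
L_ind (inductance) has dimensions [I^-2 L^2 M T^-2].
Vol (volume) has dimensions [L^3].

Left side: [L^3]
Right side: [I^-2 L^3]

The two sides have different dimensions, so the equation is NOT dimensionally consistent.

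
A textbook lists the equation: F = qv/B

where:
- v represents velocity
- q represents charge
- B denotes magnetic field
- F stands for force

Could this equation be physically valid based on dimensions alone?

No

v (velocity) has dimensions [L T^-1].
q (charge) has dimensions [I T].
B (magnetic field) has dimensions [I^-1 M T^-2].
F (force) has dimensions [L M T^-2].

Left side: [L M T^-2]
Right side: [I^2 L M^-1 T^2]

The two sides have different dimensions, so the equation is NOT dimensionally consistent.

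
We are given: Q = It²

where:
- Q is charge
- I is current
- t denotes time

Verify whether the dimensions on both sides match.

No

Q (charge) has dimensions [I T].
I (current) has dimensions [I].
t (time) has dimensions [T].

Left side: [I T]
Right side: [I T^2]

The two sides have different dimensions, so the equation is NOT dimensionally consistent.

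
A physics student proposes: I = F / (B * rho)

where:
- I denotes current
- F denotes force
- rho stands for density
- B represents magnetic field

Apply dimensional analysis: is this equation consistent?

No

I (current) has dimensions [I].
F (force) has dimensions [L M T^-2].
rho (density) has dimensions [L^-3 M].
B (magnetic field) has dimensions [I^-1 M T^-2].

Left side: [I]
Right side: [I L^4 M^-1]

The two sides have different dimensions, so the equation is NOT dimensionally consistent.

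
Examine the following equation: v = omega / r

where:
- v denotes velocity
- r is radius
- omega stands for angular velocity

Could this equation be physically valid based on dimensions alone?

No

v (velocity) has dimensions [L T^-1].
r (radius) has dimensions [L].
omega (angular velocity) has dimensions [T^-1].

Left side: [L T^-1]
Right side: [L^-1 T^-1]

The two sides have different dimensions, so the equation is NOT dimensionally consistent.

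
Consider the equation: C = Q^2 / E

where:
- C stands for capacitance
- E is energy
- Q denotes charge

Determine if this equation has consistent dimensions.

Yes

C (capacitance) has dimensions [I^2 L^-2 M^-1 T^4].
E (energy) has dimensions [L^2 M T^-2].
Q (charge) has dimensions [I T].

Left side: [I^2 L^-2 M^-1 T^4]
Right side: [I^2 L^-2 M^-1 T^4]

Both sides have the same dimensions, so the equation is dimensionally consistent.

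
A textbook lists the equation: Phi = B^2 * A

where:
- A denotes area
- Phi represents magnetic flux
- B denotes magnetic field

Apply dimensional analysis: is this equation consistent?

No

A (area) has dimensions [L^2].
Phi (magnetic flux) has dimensions [I^-1 L^2 M T^-2].
B (magnetic field) has dimensions [I^-1 M T^-2].

Left side: [I^-1 L^2 M T^-2]
Right side: [I^-2 L^2 M^2 T^-4]

The two sides have different dimensions, so the equation is NOT dimensionally consistent.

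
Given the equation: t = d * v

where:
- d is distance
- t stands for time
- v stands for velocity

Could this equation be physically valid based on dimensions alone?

No

d (distance) has dimensions [L].
t (time) has dimensions [T].
v (velocity) has dimensions [L T^-1].

Left side: [T]
Right side: [L^2 T^-1]

The two sides have different dimensions, so the equation is NOT dimensionally consistent.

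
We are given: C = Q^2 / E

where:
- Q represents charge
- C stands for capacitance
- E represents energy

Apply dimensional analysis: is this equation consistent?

Yes

Q (charge) has dimensions [I T].
C (capacitance) has dimensions [I^2 L^-2 M^-1 T^4].
E (energy) has dimensions [L^2 M T^-2].

Left side: [I^2 L^-2 M^-1 T^4]
Right side: [I^2 L^-2 M^-1 T^4]

Both sides have the same dimensions, so the equation is dimensionally consistent.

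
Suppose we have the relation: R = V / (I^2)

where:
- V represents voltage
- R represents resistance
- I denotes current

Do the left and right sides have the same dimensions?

No

V (voltage) has dimensions [I^-1 L^2 M T^-3].
R (resistance) has dimensions [I^-2 L^2 M T^-3].
I (current) has dimensions [I].

Left side: [I^-2 L^2 M T^-3]
Right side: [I^-3 L^2 M T^-3]

The two sides have different dimensions, so the equation is NOT dimensionally consistent.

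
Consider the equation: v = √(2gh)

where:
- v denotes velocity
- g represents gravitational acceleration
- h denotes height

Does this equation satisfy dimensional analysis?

Yes

v (velocity) has dimensions [L T^-1].
g (gravitational acceleration) has dimensions [L T^-2].
h (height) has dimensions [L].

Left side: [L T^-1]
Right side: [L T^-1]

Both sides have the same dimensions, so the equation is dimensionally consistent.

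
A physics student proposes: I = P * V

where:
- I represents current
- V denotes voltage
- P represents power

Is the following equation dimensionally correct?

No

I (current) has dimensions [I].
V (voltage) has dimensions [I^-1 L^2 M T^-3].
P (power) has dimensions [L^2 M T^-3].

Left side: [I]
Right side: [I^-1 L^4 M^2 T^-6]

The two sides have different dimensions, so the equation is NOT dimensionally consistent.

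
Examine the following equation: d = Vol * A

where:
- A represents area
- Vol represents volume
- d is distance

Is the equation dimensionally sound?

No

A (area) has dimensions [L^2].
Vol (volume) has dimensions [L^3].
d (distance) has dimensions [L].

Left side: [L]
Right side: [L^5]

The two sides have different dimensions, so the equation is NOT dimensionally consistent.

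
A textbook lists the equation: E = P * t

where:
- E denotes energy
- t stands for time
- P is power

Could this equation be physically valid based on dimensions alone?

Yes

E (energy) has dimensions [L^2 M T^-2].
t (time) has dimensions [T].
P (power) has dimensions [L^2 M T^-3].

Left side: [L^2 M T^-2]
Right side: [L^2 M T^-2]

Both sides have the same dimensions, so the equation is dimensionally consistent.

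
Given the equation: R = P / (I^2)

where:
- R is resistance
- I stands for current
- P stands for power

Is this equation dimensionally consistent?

Yes

R (resistance) has dimensions [I^-2 L^2 M T^-3].
I (current) has dimensions [I].
P (power) has dimensions [L^2 M T^-3].

Left side: [I^-2 L^2 M T^-3]
Right side: [I^-2 L^2 M T^-3]

Both sides have the same dimensions, so the equation is dimensionally consistent.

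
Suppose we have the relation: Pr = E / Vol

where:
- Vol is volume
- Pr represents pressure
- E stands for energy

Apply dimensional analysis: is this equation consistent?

Yes

Vol (volume) has dimensions [L^3].
Pr (pressure) has dimensions [L^-1 M T^-2].
E (energy) has dimensions [L^2 M T^-2].

Left side: [L^-1 M T^-2]
Right side: [L^-1 M T^-2]

Both sides have the same dimensions, so the equation is dimensionally consistent.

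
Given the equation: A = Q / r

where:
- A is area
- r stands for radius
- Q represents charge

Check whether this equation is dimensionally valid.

No

A (area) has dimensions [L^2].
r (radius) has dimensions [L].
Q (charge) has dimensions [I T].

Left side: [L^2]
Right side: [I L^-1 T]

The two sides have different dimensions, so the equation is NOT dimensionally consistent.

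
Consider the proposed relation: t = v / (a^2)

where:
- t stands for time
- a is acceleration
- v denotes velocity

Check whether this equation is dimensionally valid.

No

t (time) has dimensions [T].
a (acceleration) has dimensions [L T^-2].
v (velocity) has dimensions [L T^-1].

Left side: [T]
Right side: [L^-1 T^3]

The two sides have different dimensions, so the equation is NOT dimensionally consistent.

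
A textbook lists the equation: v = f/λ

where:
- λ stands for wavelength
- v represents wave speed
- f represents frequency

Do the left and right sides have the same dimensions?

No

λ (wavelength) has dimensions [L].
v (wave speed) has dimensions [L T^-1].
f (frequency) has dimensions [T^-1].

Left side: [L T^-1]
Right side: [L^-1 T^-1]

The two sides have different dimensions, so the equation is NOT dimensionally consistent.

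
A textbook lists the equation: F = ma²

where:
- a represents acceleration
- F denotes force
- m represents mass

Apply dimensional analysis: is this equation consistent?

No

a (acceleration) has dimensions [L T^-2].
F (force) has dimensions [L M T^-2].
m (mass) has dimensions [M].

Left side: [L M T^-2]
Right side: [L^2 M T^-4]

The two sides have different dimensions, so the equation is NOT dimensionally consistent.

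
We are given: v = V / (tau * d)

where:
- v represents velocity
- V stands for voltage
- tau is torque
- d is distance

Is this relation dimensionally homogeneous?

No

v (velocity) has dimensions [L T^-1].
V (voltage) has dimensions [I^-1 L^2 M T^-3].
tau (torque) has dimensions [L^2 M T^-2].
d (distance) has dimensions [L].

Left side: [L T^-1]
Right side: [I^-1 L^-1 T^-1]

The two sides have different dimensions, so the equation is NOT dimensionally consistent.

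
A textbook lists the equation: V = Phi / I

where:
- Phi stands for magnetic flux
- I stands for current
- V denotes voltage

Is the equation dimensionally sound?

No

Phi (magnetic flux) has dimensions [I^-1 L^2 M T^-2].
I (current) has dimensions [I].
V (voltage) has dimensions [I^-1 L^2 M T^-3].

Left side: [I^-1 L^2 M T^-3]
Right side: [I^-2 L^2 M T^-2]

The two sides have different dimensions, so the equation is NOT dimensionally consistent.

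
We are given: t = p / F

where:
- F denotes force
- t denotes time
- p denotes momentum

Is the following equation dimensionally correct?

Yes

F (force) has dimensions [L M T^-2].
t (time) has dimensions [T].
p (momentum) has dimensions [L M T^-1].

Left side: [T]
Right side: [T]

Both sides have the same dimensions, so the equation is dimensionally consistent.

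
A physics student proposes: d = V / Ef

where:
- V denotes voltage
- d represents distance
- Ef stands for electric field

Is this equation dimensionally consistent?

Yes

V (voltage) has dimensions [I^-1 L^2 M T^-3].
d (distance) has dimensions [L].
Ef (electric field) has dimensions [I^-1 L M T^-3].

Left side: [L]
Right side: [L]

Both sides have the same dimensions, so the equation is dimensionally consistent.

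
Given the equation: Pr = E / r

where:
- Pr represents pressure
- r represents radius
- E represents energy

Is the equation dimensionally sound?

No

Pr (pressure) has dimensions [L^-1 M T^-2].
r (radius) has dimensions [L].
E (energy) has dimensions [L^2 M T^-2].

Left side: [L^-1 M T^-2]
Right side: [L M T^-2]

The two sides have different dimensions, so the equation is NOT dimensionally consistent.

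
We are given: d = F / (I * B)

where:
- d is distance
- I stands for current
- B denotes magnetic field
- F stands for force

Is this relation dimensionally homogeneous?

Yes

d (distance) has dimensions [L].
I (current) has dimensions [I].
B (magnetic field) has dimensions [I^-1 M T^-2].
F (force) has dimensions [L M T^-2].

Left side: [L]
Right side: [L]

Both sides have the same dimensions, so the equation is dimensionally consistent.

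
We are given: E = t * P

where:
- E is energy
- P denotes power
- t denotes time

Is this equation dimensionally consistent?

Yes

E (energy) has dimensions [L^2 M T^-2].
P (power) has dimensions [L^2 M T^-3].
t (time) has dimensions [T].

Left side: [L^2 M T^-2]
Right side: [L^2 M T^-2]

Both sides have the same dimensions, so the equation is dimensionally consistent.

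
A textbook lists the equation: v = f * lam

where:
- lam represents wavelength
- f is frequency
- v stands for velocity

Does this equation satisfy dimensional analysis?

Yes

lam (wavelength) has dimensions [L].
f (frequency) has dimensions [T^-1].
v (velocity) has dimensions [L T^-1].

Left side: [L T^-1]
Right side: [L T^-1]

Both sides have the same dimensions, so the equation is dimensionally consistent.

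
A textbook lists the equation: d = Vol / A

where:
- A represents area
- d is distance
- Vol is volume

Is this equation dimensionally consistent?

Yes

A (area) has dimensions [L^2].
d (distance) has dimensions [L].
Vol (volume) has dimensions [L^3].

Left side: [L]
Right side: [L]

Both sides have the same dimensions, so the equation is dimensionally consistent.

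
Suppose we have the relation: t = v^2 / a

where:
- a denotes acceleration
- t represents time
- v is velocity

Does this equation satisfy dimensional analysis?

No

a (acceleration) has dimensions [L T^-2].
t (time) has dimensions [T].
v (velocity) has dimensions [L T^-1].

Left side: [T]
Right side: [L]

The two sides have different dimensions, so the equation is NOT dimensionally consistent.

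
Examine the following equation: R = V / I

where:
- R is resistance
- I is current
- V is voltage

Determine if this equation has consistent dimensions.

Yes

R (resistance) has dimensions [I^-2 L^2 M T^-3].
I (current) has dimensions [I].
V (voltage) has dimensions [I^-1 L^2 M T^-3].

Left side: [I^-2 L^2 M T^-3]
Right side: [I^-2 L^2 M T^-3]

Both sides have the same dimensions, so the equation is dimensionally consistent.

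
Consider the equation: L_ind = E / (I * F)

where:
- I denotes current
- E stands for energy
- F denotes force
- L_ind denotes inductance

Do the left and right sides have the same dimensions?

No

I (current) has dimensions [I].
E (energy) has dimensions [L^2 M T^-2].
F (force) has dimensions [L M T^-2].
L_ind (inductance) has dimensions [I^-2 L^2 M T^-2].

Left side: [I^-2 L^2 M T^-2]
Right side: [I^-1 L]

The two sides have different dimensions, so the equation is NOT dimensionally consistent.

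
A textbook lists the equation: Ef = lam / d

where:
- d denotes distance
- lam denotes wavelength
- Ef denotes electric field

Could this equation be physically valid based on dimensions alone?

No

d (distance) has dimensions [L].
lam (wavelength) has dimensions [L].
Ef (electric field) has dimensions [I^-1 L M T^-3].

Left side: [I^-1 L M T^-3]
Right side: [dimensionless]

The two sides have different dimensions, so the equation is NOT dimensionally consistent.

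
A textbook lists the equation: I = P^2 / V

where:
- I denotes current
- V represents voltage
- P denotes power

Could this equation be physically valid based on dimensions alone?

No

I (current) has dimensions [I].
V (voltage) has dimensions [I^-1 L^2 M T^-3].
P (power) has dimensions [L^2 M T^-3].

Left side: [I]
Right side: [I L^2 M T^-3]

The two sides have different dimensions, so the equation is NOT dimensionally consistent.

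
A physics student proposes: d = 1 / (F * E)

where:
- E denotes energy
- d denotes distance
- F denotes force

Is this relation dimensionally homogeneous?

No

E (energy) has dimensions [L^2 M T^-2].
d (distance) has dimensions [L].
F (force) has dimensions [L M T^-2].

Left side: [L]
Right side: [L^-3 M^-2 T^4]

The two sides have different dimensions, so the equation is NOT dimensionally consistent.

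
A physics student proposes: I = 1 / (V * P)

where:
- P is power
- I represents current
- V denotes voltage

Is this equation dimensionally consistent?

No

P (power) has dimensions [L^2 M T^-3].
I (current) has dimensions [I].
V (voltage) has dimensions [I^-1 L^2 M T^-3].

Left side: [I]
Right side: [I L^-4 M^-2 T^6]

The two sides have different dimensions, so the equation is NOT dimensionally consistent.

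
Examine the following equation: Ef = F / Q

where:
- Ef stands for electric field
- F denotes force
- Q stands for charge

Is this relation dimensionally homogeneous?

Yes

Ef (electric field) has dimensions [I^-1 L M T^-3].
F (force) has dimensions [L M T^-2].
Q (charge) has dimensions [I T].

Left side: [I^-1 L M T^-3]
Right side: [I^-1 L M T^-3]

Both sides have the same dimensions, so the equation is dimensionally consistent.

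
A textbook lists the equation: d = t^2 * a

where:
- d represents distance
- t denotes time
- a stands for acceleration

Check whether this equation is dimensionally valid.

Yes

d (distance) has dimensions [L].
t (time) has dimensions [T].
a (acceleration) has dimensions [L T^-2].

Left side: [L]
Right side: [L]

Both sides have the same dimensions, so the equation is dimensionally consistent.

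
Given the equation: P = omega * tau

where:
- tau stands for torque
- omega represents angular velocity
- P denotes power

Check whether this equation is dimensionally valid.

Yes

tau (torque) has dimensions [L^2 M T^-2].
omega (angular velocity) has dimensions [T^-1].
P (power) has dimensions [L^2 M T^-3].

Left side: [L^2 M T^-3]
Right side: [L^2 M T^-3]

Both sides have the same dimensions, so the equation is dimensionally consistent.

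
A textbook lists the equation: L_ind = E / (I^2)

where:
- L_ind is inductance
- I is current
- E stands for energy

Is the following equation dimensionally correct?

Yes

L_ind (inductance) has dimensions [I^-2 L^2 M T^-2].
I (current) has dimensions [I].
E (energy) has dimensions [L^2 M T^-2].

Left side: [I^-2 L^2 M T^-2]
Right side: [I^-2 L^2 M T^-2]

Both sides have the same dimensions, so the equation is dimensionally consistent.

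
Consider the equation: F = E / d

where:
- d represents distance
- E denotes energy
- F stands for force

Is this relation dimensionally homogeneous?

Yes

d (distance) has dimensions [L].
E (energy) has dimensions [L^2 M T^-2].
F (force) has dimensions [L M T^-2].

Left side: [L M T^-2]
Right side: [L M T^-2]

Both sides have the same dimensions, so the equation is dimensionally consistent.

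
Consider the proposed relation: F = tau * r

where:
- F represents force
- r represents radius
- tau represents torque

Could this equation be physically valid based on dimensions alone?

No

F (force) has dimensions [L M T^-2].
r (radius) has dimensions [L].
tau (torque) has dimensions [L^2 M T^-2].

Left side: [L M T^-2]
Right side: [L^3 M T^-2]

The two sides have different dimensions, so the equation is NOT dimensionally consistent.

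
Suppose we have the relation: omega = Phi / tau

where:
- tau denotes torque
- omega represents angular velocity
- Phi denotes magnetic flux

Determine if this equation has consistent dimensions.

No

tau (torque) has dimensions [L^2 M T^-2].
omega (angular velocity) has dimensions [T^-1].
Phi (magnetic flux) has dimensions [I^-1 L^2 M T^-2].

Left side: [T^-1]
Right side: [I^-1]

The two sides have different dimensions, so the equation is NOT dimensionally consistent.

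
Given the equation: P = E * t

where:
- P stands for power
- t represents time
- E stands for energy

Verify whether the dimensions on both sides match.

No

P (power) has dimensions [L^2 M T^-3].
t (time) has dimensions [T].
E (energy) has dimensions [L^2 M T^-2].

Left side: [L^2 M T^-3]
Right side: [L^2 M T^-1]

The two sides have different dimensions, so the equation is NOT dimensionally consistent.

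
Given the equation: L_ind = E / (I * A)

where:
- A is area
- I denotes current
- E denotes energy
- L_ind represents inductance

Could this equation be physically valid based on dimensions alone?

No

A (area) has dimensions [L^2].
I (current) has dimensions [I].
E (energy) has dimensions [L^2 M T^-2].
L_ind (inductance) has dimensions [I^-2 L^2 M T^-2].

Left side: [I^-2 L^2 M T^-2]
Right side: [I^-1 M T^-2]

The two sides have different dimensions, so the equation is NOT dimensionally consistent.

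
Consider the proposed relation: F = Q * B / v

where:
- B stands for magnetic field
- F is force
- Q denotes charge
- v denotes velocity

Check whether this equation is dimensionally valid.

No

B (magnetic field) has dimensions [I^-1 M T^-2].
F (force) has dimensions [L M T^-2].
Q (charge) has dimensions [I T].
v (velocity) has dimensions [L T^-1].

Left side: [L M T^-2]
Right side: [L^-1 M]

The two sides have different dimensions, so the equation is NOT dimensionally consistent.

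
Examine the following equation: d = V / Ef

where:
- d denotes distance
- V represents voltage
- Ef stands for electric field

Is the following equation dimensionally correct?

Yes

d (distance) has dimensions [L].
V (voltage) has dimensions [I^-1 L^2 M T^-3].
Ef (electric field) has dimensions [I^-1 L M T^-3].

Left side: [L]
Right side: [L]

Both sides have the same dimensions, so the equation is dimensionally consistent.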